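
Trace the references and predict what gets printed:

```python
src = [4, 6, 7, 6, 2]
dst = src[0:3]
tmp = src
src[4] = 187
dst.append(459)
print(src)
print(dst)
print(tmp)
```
[4, 6, 7, 6, 187]
[4, 6, 7, 459]
[4, 6, 7, 6, 187]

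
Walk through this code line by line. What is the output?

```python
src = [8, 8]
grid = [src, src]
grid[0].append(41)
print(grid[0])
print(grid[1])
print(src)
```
[8, 8, 41]
[8, 8, 41]
[8, 8, 41]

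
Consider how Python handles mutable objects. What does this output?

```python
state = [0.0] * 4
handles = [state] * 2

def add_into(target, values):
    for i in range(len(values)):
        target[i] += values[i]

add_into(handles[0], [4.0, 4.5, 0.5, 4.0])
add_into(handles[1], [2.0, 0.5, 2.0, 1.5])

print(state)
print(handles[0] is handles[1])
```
[6.0, 5.0, 2.5, 5.5]
True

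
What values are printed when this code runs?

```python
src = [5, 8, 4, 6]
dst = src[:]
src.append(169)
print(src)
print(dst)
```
[5, 8, 4, 6, 169]
[5, 8, 4, 6]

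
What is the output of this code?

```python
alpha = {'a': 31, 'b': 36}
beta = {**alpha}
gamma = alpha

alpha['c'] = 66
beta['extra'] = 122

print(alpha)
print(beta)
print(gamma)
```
{'a': 31, 'b': 36, 'c': 66}
{'a': 31, 'b': 36, 'extra': 122}
{'a': 31, 'b': 36, 'c': 66}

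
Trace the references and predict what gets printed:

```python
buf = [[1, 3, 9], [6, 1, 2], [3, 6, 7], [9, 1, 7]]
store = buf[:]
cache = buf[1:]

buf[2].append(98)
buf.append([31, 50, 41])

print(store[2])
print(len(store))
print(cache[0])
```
[3, 6, 7, 98]
4
[6, 1, 2]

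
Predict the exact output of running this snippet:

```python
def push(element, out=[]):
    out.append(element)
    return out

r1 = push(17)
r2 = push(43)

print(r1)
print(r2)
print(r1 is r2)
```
[17, 43]
[17, 43]
True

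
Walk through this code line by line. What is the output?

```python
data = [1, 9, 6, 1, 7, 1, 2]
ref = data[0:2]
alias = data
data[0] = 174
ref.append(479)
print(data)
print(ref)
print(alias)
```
[174, 9, 6, 1, 7, 1, 2]
[1, 9, 479]
[174, 9, 6, 1, 7, 1, 2]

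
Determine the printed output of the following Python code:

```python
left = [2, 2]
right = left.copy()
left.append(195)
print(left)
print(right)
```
[2, 2, 195]
[2, 2]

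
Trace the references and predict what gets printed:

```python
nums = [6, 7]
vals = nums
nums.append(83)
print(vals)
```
[6, 7, 83]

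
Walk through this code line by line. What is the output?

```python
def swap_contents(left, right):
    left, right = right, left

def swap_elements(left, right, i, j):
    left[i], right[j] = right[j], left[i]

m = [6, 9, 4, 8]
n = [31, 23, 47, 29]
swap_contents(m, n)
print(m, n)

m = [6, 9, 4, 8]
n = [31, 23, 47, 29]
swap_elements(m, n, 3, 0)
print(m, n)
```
[6, 9, 4, 8] [31, 23, 47, 29]
[6, 9, 4, 31] [8, 23, 47, 29]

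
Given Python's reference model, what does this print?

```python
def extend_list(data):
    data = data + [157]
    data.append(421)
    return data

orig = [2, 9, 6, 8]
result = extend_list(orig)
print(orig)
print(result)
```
[2, 9, 6, 8]
[2, 9, 6, 8, 157, 421]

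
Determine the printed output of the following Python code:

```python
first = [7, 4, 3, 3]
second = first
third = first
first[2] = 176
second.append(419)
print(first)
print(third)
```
[7, 4, 176, 3, 419]
[7, 4, 176, 3, 419]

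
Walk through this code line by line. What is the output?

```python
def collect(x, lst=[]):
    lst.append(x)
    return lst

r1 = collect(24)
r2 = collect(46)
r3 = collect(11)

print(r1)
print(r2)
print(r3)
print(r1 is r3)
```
[24, 46, 11]
[24, 46, 11]
[24, 46, 11]
True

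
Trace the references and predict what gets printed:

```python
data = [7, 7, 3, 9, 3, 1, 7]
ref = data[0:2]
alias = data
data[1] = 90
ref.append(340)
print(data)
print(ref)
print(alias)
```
[7, 90, 3, 9, 3, 1, 7]
[7, 7, 340]
[7, 90, 3, 9, 3, 1, 7]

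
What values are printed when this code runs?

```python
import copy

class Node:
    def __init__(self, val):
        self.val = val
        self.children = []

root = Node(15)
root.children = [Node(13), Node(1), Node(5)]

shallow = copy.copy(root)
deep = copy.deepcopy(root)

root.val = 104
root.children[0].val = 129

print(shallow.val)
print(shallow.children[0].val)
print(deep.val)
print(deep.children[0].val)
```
15
129
15
13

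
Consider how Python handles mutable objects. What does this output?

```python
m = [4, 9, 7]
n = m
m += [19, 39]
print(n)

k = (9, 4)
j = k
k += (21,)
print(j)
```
[4, 9, 7, 19, 39]
(9, 4)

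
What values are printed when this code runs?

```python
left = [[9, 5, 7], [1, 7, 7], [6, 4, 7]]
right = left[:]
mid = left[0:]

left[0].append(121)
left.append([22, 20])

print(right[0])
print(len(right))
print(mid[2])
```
[9, 5, 7, 121]
3
[6, 4, 7]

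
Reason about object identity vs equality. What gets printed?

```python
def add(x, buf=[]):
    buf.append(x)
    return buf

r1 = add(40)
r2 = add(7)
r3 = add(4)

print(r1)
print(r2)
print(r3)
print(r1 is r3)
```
[40, 7, 4]
[40, 7, 4]
[40, 7, 4]
True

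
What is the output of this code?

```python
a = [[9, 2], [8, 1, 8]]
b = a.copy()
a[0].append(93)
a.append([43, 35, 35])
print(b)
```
[[9, 2, 93], [8, 1, 8]]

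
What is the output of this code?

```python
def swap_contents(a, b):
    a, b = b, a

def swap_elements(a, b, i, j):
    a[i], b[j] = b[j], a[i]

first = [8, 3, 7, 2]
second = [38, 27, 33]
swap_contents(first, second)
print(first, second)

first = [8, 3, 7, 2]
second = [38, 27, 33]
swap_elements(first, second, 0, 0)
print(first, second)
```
[8, 3, 7, 2] [38, 27, 33]
[38, 3, 7, 2] [8, 27, 33]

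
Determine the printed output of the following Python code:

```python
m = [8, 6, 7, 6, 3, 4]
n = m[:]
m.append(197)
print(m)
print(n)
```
[8, 6, 7, 6, 3, 4, 197]
[8, 6, 7, 6, 3, 4]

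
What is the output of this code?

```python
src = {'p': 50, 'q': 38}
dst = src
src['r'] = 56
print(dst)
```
{'p': 50, 'q': 38, 'r': 56}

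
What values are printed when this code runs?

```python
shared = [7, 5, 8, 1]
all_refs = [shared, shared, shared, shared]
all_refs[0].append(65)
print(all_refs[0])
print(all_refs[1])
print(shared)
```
[7, 5, 8, 1, 65]
[7, 5, 8, 1, 65]
[7, 5, 8, 1, 65]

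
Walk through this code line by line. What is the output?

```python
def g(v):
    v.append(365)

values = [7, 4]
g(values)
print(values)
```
[7, 4, 365]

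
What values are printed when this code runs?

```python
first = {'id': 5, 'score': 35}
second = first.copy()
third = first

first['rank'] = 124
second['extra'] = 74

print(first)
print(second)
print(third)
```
{'id': 5, 'score': 35, 'rank': 124}
{'id': 5, 'score': 35, 'extra': 74}
{'id': 5, 'score': 35, 'rank': 124}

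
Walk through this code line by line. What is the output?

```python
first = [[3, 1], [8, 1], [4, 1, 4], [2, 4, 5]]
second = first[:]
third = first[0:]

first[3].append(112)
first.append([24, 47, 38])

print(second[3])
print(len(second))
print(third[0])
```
[2, 4, 5, 112]
4
[3, 1]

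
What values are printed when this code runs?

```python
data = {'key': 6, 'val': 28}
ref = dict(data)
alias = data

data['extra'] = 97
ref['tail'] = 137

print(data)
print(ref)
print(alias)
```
{'key': 6, 'val': 28, 'extra': 97}
{'key': 6, 'val': 28, 'tail': 137}
{'key': 6, 'val': 28, 'extra': 97}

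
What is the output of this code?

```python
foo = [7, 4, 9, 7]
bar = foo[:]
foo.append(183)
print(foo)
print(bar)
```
[7, 4, 9, 7, 183]
[7, 4, 9, 7]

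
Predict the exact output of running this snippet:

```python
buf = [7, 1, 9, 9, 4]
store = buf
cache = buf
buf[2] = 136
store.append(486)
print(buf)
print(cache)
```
[7, 1, 136, 9, 4, 486]
[7, 1, 136, 9, 4, 486]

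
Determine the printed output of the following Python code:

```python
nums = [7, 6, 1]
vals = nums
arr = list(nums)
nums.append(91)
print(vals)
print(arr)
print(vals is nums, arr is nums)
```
[7, 6, 1, 91]
[7, 6, 1]
True False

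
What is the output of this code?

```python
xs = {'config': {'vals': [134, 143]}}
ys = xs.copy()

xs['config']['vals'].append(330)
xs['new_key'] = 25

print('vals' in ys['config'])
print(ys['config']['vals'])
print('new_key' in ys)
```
True
[134, 143, 330]
False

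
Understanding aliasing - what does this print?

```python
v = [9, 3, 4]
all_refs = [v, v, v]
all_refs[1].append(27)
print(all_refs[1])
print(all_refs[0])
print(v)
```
[9, 3, 4, 27]
[9, 3, 4, 27]
[9, 3, 4, 27]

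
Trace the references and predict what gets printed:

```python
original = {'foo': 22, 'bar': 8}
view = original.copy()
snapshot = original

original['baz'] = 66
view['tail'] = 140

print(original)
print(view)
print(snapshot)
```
{'foo': 22, 'bar': 8, 'baz': 66}
{'foo': 22, 'bar': 8, 'tail': 140}
{'foo': 22, 'bar': 8, 'baz': 66}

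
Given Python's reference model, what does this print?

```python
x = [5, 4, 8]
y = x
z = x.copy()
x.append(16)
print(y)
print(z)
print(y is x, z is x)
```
[5, 4, 8, 16]
[5, 4, 8]
True False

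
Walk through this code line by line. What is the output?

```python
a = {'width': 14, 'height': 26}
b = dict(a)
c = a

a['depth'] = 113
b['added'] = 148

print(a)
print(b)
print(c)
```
{'width': 14, 'height': 26, 'depth': 113}
{'width': 14, 'height': 26, 'added': 148}
{'width': 14, 'height': 26, 'depth': 113}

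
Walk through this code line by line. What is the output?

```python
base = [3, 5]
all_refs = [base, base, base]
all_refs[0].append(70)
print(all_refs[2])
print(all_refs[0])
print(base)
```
[3, 5, 70]
[3, 5, 70]
[3, 5, 70]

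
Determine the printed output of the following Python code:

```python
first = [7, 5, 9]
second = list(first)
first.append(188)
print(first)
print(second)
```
[7, 5, 9, 188]
[7, 5, 9]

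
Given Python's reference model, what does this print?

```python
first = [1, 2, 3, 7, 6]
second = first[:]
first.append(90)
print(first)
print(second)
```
[1, 2, 3, 7, 6, 90]
[1, 2, 3, 7, 6]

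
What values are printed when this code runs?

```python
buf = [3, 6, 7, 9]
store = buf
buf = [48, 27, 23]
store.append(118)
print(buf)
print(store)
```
[48, 27, 23]
[3, 6, 7, 9, 118]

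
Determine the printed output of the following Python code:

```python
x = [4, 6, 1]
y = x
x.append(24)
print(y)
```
[4, 6, 1, 24]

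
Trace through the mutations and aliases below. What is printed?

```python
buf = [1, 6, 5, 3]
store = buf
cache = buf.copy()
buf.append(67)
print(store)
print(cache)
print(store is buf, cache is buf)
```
[1, 6, 5, 3, 67]
[1, 6, 5, 3]
True False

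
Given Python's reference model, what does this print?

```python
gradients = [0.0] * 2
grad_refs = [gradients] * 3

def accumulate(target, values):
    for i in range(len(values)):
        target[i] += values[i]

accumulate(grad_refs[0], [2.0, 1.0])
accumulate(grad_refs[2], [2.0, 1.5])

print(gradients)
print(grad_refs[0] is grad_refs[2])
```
[4.0, 2.5]
True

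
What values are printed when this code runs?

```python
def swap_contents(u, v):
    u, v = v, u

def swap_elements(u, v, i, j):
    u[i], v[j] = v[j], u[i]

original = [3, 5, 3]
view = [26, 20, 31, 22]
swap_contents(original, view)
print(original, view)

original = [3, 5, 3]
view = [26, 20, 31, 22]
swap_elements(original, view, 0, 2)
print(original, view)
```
[3, 5, 3] [26, 20, 31, 22]
[31, 5, 3] [26, 20, 3, 22]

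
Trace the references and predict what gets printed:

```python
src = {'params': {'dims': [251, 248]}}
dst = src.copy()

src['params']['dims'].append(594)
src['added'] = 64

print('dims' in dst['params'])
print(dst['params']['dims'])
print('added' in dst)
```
True
[251, 248, 594]
False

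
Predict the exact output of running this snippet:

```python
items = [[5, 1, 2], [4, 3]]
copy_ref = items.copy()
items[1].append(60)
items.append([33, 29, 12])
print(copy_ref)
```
[[5, 1, 2], [4, 3, 60]]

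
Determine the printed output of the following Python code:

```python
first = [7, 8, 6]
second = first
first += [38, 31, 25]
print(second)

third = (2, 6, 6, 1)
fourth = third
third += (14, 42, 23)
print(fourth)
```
[7, 8, 6, 38, 31, 25]
(2, 6, 6, 1)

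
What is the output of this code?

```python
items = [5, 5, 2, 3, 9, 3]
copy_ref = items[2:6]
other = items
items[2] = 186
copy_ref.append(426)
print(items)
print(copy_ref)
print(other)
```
[5, 5, 186, 3, 9, 3]
[2, 3, 9, 3, 426]
[5, 5, 186, 3, 9, 3]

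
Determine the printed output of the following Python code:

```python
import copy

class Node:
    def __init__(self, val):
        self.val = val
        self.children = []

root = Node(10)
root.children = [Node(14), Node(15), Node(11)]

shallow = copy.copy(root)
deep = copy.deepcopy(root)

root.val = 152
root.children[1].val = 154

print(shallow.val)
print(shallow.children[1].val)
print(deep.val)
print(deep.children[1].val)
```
10
154
10
15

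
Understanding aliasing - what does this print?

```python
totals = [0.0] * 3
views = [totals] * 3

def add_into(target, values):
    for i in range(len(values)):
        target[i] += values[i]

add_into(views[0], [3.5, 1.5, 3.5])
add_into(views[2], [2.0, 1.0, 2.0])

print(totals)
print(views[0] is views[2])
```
[5.5, 2.5, 5.5]
True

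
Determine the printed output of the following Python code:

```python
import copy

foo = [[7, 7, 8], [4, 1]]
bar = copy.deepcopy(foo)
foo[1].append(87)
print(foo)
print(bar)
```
[[7, 7, 8], [4, 1, 87]]
[[7, 7, 8], [4, 1]]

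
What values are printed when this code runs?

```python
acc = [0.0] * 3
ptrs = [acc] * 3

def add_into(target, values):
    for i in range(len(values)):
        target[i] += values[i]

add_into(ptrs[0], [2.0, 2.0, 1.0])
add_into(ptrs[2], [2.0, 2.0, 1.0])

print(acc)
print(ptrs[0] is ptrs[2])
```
[4.0, 4.0, 2.0]
True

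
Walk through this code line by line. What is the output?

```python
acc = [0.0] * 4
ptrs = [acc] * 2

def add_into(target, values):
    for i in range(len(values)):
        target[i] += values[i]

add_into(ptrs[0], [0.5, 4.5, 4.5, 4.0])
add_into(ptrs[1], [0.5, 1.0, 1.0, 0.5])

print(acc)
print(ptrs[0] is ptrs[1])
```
[1.0, 5.5, 5.5, 4.5]
True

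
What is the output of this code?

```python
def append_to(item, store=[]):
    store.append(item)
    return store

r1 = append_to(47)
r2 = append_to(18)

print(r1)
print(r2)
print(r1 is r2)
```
[47, 18]
[47, 18]
True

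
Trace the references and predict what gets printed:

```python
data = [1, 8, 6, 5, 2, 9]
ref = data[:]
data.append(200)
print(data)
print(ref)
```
[1, 8, 6, 5, 2, 9, 200]
[1, 8, 6, 5, 2, 9]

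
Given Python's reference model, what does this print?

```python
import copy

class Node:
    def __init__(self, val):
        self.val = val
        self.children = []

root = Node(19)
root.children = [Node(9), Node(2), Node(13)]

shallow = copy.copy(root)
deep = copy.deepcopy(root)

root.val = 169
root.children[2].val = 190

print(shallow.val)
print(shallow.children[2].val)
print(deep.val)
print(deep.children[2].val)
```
19
190
19
13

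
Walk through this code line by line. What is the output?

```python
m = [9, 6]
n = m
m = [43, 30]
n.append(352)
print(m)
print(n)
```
[43, 30]
[9, 6, 352]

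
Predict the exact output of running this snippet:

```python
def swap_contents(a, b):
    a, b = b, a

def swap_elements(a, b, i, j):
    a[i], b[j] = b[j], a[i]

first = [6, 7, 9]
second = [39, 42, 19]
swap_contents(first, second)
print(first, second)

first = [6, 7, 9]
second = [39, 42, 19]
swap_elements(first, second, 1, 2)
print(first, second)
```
[6, 7, 9] [39, 42, 19]
[6, 19, 9] [39, 42, 7]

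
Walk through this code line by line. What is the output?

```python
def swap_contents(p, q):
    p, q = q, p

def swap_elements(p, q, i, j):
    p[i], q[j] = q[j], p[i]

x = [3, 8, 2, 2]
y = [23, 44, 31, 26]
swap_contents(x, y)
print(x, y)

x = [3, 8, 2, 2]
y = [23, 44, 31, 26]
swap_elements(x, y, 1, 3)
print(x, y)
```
[3, 8, 2, 2] [23, 44, 31, 26]
[3, 26, 2, 2] [23, 44, 31, 8]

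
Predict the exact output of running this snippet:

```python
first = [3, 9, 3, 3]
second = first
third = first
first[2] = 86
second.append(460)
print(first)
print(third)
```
[3, 9, 86, 3, 460]
[3, 9, 86, 3, 460]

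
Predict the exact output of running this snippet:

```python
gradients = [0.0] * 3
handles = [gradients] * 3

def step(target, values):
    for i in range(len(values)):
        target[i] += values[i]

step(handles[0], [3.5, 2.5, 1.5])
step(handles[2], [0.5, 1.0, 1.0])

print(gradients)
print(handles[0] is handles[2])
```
[4.0, 3.5, 2.5]
True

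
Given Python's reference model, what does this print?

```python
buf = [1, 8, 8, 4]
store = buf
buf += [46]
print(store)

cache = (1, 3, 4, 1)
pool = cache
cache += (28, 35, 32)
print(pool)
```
[1, 8, 8, 4, 46]
(1, 3, 4, 1)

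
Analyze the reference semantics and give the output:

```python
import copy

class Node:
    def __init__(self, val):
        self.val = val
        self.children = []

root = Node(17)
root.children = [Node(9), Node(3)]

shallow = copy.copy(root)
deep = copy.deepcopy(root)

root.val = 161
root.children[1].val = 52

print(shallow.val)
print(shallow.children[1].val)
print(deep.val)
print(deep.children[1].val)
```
17
52
17
3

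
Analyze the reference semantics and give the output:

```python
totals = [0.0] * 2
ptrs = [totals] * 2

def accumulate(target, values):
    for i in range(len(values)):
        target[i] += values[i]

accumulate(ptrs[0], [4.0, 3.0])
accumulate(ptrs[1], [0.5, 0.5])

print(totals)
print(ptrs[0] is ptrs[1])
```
[4.5, 3.5]
True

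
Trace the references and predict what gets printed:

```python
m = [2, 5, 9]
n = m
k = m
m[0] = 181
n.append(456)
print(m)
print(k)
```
[181, 5, 9, 456]
[181, 5, 9, 456]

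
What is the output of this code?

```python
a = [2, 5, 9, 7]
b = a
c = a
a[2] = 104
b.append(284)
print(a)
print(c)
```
[2, 5, 104, 7, 284]
[2, 5, 104, 7, 284]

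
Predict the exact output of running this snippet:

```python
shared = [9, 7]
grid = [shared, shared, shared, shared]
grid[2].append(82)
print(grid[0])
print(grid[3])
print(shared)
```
[9, 7, 82]
[9, 7, 82]
[9, 7, 82]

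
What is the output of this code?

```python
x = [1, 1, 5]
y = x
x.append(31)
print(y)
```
[1, 1, 5, 31]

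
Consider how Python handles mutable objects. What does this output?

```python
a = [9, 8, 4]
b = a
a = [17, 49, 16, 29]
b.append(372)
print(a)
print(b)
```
[17, 49, 16, 29]
[9, 8, 4, 372]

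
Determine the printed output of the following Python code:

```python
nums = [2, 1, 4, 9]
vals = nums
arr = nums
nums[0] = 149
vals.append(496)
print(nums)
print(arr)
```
[149, 1, 4, 9, 496]
[149, 1, 4, 9, 496]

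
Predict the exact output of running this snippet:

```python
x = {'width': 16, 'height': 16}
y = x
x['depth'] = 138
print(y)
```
{'width': 16, 'height': 16, 'depth': 138}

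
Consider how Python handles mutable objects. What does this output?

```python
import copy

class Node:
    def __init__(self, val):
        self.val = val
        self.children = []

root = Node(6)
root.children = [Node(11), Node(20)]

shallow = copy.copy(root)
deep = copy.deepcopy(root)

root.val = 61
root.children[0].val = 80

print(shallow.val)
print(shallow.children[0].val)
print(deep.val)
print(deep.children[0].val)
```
6
80
6
11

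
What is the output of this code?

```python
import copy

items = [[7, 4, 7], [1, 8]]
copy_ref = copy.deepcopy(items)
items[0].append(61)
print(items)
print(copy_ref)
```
[[7, 4, 7, 61], [1, 8]]
[[7, 4, 7], [1, 8]]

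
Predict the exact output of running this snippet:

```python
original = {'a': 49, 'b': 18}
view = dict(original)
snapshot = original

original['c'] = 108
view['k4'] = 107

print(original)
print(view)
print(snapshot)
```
{'a': 49, 'b': 18, 'c': 108}
{'a': 49, 'b': 18, 'k4': 107}
{'a': 49, 'b': 18, 'c': 108}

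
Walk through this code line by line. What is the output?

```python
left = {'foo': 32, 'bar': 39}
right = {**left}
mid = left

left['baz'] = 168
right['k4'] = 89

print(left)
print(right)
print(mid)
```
{'foo': 32, 'bar': 39, 'baz': 168}
{'foo': 32, 'bar': 39, 'k4': 89}
{'foo': 32, 'bar': 39, 'baz': 168}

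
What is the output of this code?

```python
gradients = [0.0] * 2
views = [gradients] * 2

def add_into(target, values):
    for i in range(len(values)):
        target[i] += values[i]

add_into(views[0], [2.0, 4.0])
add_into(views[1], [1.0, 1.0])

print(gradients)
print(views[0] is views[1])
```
[3.0, 5.0]
True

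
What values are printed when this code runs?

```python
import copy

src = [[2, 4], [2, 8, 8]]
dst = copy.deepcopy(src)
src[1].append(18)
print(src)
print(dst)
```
[[2, 4], [2, 8, 8, 18]]
[[2, 4], [2, 8, 8]]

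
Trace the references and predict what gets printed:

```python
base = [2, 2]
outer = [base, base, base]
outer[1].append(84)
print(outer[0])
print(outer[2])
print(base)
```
[2, 2, 84]
[2, 2, 84]
[2, 2, 84]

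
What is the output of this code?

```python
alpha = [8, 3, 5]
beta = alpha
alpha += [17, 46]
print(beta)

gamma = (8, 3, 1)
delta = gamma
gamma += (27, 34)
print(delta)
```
[8, 3, 5, 17, 46]
(8, 3, 1)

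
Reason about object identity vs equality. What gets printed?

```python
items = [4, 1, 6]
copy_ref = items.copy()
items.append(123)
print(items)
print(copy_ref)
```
[4, 1, 6, 123]
[4, 1, 6]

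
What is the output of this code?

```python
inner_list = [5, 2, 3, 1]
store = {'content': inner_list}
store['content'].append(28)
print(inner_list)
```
[5, 2, 3, 1, 28]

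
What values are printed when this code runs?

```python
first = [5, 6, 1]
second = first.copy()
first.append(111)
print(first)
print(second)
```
[5, 6, 1, 111]
[5, 6, 1]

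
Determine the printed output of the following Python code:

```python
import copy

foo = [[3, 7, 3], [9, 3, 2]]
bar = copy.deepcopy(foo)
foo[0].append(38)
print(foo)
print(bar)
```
[[3, 7, 3, 38], [9, 3, 2]]
[[3, 7, 3], [9, 3, 2]]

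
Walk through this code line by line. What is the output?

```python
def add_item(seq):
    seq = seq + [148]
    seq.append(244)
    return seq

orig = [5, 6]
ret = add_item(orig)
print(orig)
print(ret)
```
[5, 6]
[5, 6, 148, 244]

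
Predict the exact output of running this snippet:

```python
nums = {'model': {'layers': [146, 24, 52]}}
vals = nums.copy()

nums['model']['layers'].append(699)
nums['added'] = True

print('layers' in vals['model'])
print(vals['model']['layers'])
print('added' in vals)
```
True
[146, 24, 52, 699]
False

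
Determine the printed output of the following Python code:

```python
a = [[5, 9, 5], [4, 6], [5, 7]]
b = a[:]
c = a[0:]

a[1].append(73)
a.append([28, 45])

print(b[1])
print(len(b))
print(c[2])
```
[4, 6, 73]
3
[5, 7]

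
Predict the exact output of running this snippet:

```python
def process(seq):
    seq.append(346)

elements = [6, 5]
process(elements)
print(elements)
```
[6, 5, 346]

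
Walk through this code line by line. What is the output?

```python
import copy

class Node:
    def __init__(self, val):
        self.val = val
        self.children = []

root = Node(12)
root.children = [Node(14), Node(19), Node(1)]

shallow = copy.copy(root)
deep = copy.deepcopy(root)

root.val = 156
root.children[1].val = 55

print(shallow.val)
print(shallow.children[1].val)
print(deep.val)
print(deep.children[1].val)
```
12
55
12
19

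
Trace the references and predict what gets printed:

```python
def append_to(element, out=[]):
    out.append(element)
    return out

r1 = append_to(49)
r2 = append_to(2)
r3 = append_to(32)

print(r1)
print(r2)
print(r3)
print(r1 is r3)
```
[49, 2, 32]
[49, 2, 32]
[49, 2, 32]
True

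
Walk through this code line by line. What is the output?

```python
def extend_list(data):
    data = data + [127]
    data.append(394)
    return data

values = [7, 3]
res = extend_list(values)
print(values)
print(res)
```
[7, 3]
[7, 3, 127, 394]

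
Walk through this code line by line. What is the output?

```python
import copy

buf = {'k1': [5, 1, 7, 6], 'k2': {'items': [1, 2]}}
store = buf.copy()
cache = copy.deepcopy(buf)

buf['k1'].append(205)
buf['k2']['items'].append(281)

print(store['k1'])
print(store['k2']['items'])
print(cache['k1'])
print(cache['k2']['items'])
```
[5, 1, 7, 6, 205]
[1, 2, 281]
[5, 1, 7, 6]
[1, 2]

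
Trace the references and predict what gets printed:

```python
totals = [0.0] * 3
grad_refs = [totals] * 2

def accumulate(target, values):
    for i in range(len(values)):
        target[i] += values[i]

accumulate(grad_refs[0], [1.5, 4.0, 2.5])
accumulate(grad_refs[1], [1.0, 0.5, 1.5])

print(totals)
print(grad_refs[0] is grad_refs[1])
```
[2.5, 4.5, 4.0]
True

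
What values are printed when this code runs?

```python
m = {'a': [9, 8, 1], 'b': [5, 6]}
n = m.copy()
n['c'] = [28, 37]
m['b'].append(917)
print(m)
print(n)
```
{'a': [9, 8, 1], 'b': [5, 6, 917]}
{'a': [9, 8, 1], 'b': [5, 6, 917], 'c': [28, 37]}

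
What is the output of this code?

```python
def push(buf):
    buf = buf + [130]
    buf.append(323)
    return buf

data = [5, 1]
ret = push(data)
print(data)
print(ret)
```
[5, 1]
[5, 1, 130, 323]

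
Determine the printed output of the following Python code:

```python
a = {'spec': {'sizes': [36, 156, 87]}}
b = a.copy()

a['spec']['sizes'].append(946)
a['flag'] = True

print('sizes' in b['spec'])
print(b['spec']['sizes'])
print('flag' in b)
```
True
[36, 156, 87, 946]
False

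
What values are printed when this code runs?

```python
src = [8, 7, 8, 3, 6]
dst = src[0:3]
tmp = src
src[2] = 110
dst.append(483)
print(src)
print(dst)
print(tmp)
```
[8, 7, 110, 3, 6]
[8, 7, 8, 483]
[8, 7, 110, 3, 6]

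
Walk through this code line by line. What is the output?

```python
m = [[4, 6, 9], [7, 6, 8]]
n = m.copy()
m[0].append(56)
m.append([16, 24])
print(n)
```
[[4, 6, 9, 56], [7, 6, 8]]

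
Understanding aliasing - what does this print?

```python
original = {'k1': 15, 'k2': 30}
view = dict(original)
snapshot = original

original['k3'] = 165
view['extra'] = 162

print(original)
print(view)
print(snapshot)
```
{'k1': 15, 'k2': 30, 'k3': 165}
{'k1': 15, 'k2': 30, 'extra': 162}
{'k1': 15, 'k2': 30, 'k3': 165}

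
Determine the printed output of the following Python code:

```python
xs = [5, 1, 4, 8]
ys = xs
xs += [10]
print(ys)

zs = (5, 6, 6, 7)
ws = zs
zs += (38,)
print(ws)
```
[5, 1, 4, 8, 10]
(5, 6, 6, 7)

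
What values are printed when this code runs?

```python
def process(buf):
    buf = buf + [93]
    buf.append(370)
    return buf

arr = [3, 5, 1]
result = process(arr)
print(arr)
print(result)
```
[3, 5, 1]
[3, 5, 1, 93, 370]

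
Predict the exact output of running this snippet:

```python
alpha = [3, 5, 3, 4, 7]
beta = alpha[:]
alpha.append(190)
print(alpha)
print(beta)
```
[3, 5, 3, 4, 7, 190]
[3, 5, 3, 4, 7]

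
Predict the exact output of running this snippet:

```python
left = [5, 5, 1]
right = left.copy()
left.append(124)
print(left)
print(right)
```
[5, 5, 1, 124]
[5, 5, 1]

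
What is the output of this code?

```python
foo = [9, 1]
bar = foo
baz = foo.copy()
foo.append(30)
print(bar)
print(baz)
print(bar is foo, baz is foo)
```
[9, 1, 30]
[9, 1]
True False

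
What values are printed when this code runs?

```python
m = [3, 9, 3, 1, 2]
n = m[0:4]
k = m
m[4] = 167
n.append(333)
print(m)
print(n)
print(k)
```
[3, 9, 3, 1, 167]
[3, 9, 3, 1, 333]
[3, 9, 3, 1, 167]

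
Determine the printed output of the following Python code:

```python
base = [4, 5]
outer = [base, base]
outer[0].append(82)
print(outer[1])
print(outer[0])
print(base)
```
[4, 5, 82]
[4, 5, 82]
[4, 5, 82]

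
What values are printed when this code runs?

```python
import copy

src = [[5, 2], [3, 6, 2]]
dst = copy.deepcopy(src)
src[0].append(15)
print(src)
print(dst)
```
[[5, 2, 15], [3, 6, 2]]
[[5, 2], [3, 6, 2]]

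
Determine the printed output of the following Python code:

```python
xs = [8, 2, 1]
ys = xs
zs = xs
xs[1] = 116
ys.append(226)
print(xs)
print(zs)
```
[8, 116, 1, 226]
[8, 116, 1, 226]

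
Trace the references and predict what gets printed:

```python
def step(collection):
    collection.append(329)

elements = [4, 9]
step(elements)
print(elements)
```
[4, 9, 329]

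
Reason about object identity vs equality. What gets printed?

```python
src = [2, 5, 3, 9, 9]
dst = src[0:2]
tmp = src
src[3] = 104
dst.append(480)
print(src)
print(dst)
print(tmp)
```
[2, 5, 3, 104, 9]
[2, 5, 480]
[2, 5, 3, 104, 9]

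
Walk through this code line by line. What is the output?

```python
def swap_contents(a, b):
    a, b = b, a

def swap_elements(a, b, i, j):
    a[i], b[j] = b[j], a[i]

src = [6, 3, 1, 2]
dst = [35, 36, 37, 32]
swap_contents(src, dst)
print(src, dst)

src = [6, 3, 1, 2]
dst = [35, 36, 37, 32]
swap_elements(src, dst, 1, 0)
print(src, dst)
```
[6, 3, 1, 2] [35, 36, 37, 32]
[6, 35, 1, 2] [3, 36, 37, 32]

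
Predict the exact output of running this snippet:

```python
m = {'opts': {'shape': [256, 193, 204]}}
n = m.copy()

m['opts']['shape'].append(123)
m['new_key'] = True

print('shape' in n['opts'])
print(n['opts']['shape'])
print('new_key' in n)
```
True
[256, 193, 204, 123]
False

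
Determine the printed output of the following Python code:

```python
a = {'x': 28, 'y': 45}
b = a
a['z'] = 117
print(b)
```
{'x': 28, 'y': 45, 'z': 117}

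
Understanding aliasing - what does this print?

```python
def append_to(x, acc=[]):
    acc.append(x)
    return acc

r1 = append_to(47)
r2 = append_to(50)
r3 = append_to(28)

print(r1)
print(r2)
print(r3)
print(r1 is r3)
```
[47, 50, 28]
[47, 50, 28]
[47, 50, 28]
True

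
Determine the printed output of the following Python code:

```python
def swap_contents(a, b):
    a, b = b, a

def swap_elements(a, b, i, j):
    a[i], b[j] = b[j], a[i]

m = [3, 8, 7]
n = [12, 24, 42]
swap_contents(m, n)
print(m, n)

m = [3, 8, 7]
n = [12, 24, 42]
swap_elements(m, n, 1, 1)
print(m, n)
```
[3, 8, 7] [12, 24, 42]
[3, 24, 7] [12, 8, 42]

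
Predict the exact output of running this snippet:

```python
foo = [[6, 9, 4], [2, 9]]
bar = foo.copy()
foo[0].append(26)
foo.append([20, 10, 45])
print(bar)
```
[[6, 9, 4, 26], [2, 9]]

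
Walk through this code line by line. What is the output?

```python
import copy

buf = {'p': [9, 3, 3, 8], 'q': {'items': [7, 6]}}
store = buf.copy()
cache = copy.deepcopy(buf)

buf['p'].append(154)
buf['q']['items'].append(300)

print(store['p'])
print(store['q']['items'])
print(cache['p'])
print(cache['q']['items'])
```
[9, 3, 3, 8, 154]
[7, 6, 300]
[9, 3, 3, 8]
[7, 6]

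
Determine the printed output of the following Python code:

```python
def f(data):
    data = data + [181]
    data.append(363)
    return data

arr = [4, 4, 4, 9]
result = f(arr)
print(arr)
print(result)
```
[4, 4, 4, 9]
[4, 4, 4, 9, 181, 363]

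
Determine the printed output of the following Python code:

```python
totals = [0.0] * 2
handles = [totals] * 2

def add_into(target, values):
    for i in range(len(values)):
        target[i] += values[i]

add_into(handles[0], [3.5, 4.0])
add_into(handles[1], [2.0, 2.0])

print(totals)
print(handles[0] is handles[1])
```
[5.5, 6.0]
True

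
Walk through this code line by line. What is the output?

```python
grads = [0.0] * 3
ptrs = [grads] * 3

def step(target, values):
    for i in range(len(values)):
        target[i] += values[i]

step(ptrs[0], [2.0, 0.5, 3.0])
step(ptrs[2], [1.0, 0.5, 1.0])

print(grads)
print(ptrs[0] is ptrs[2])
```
[3.0, 1.0, 4.0]
True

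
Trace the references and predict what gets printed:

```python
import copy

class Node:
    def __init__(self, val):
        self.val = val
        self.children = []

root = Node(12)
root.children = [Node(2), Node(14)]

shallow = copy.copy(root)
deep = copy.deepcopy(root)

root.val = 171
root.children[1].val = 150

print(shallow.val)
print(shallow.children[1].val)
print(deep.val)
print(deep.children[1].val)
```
12
150
12
14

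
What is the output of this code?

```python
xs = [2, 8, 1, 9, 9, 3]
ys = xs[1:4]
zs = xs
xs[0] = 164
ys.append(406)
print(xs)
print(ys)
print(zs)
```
[164, 8, 1, 9, 9, 3]
[8, 1, 9, 406]
[164, 8, 1, 9, 9, 3]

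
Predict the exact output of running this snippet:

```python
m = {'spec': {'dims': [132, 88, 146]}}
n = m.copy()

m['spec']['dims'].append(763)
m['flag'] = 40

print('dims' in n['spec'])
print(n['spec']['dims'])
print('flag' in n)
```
True
[132, 88, 146, 763]
False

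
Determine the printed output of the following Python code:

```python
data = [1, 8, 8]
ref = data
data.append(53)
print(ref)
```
[1, 8, 8, 53]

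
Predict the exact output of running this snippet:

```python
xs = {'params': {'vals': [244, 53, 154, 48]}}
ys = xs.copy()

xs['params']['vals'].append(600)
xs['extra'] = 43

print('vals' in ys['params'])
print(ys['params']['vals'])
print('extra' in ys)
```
True
[244, 53, 154, 48, 600]
False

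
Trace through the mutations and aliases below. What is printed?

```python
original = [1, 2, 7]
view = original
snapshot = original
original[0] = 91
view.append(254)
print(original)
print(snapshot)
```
[91, 2, 7, 254]
[91, 2, 7, 254]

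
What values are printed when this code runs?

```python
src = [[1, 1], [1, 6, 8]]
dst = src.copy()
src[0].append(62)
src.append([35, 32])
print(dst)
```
[[1, 1, 62], [1, 6, 8]]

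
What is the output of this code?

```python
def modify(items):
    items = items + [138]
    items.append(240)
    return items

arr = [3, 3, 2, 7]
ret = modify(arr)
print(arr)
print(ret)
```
[3, 3, 2, 7]
[3, 3, 2, 7, 138, 240]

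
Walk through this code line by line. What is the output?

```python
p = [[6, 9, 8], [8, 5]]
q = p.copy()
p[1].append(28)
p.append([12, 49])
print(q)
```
[[6, 9, 8], [8, 5, 28]]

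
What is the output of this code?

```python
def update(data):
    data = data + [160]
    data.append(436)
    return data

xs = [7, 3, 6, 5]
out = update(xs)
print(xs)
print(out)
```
[7, 3, 6, 5]
[7, 3, 6, 5, 160, 436]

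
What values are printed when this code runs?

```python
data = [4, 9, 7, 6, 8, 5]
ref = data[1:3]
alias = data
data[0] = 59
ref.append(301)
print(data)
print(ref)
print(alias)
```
[59, 9, 7, 6, 8, 5]
[9, 7, 301]
[59, 9, 7, 6, 8, 5]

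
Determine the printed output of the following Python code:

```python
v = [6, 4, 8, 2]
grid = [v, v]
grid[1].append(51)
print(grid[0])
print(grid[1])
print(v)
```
[6, 4, 8, 2, 51]
[6, 4, 8, 2, 51]
[6, 4, 8, 2, 51]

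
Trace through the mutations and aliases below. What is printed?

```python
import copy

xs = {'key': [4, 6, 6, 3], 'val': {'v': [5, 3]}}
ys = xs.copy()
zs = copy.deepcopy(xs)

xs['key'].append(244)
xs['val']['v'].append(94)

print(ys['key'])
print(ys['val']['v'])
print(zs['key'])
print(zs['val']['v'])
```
[4, 6, 6, 3, 244]
[5, 3, 94]
[4, 6, 6, 3]
[5, 3]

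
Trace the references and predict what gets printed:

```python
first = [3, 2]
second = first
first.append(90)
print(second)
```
[3, 2, 90]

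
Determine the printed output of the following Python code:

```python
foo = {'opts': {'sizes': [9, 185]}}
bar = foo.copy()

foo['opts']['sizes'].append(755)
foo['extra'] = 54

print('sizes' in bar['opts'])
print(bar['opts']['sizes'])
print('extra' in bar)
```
True
[9, 185, 755]
False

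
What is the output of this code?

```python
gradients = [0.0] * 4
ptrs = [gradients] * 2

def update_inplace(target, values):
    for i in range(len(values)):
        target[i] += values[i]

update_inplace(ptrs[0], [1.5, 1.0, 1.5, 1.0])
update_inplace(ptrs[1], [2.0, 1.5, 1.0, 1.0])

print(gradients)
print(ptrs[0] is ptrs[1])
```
[3.5, 2.5, 2.5, 2.0]
True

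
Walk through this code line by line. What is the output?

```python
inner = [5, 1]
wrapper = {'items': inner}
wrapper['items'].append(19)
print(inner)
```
[5, 1, 19]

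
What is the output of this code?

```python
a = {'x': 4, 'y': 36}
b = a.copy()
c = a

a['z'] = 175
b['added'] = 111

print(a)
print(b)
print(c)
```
{'x': 4, 'y': 36, 'z': 175}
{'x': 4, 'y': 36, 'added': 111}
{'x': 4, 'y': 36, 'z': 175}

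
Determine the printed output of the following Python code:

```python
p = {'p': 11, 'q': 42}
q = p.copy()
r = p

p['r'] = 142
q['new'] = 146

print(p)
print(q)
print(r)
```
{'p': 11, 'q': 42, 'r': 142}
{'p': 11, 'q': 42, 'new': 146}
{'p': 11, 'q': 42, 'r': 142}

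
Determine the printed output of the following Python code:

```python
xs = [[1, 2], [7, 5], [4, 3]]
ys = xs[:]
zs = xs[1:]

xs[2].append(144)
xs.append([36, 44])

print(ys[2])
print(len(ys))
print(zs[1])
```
[4, 3, 144]
3
[4, 3, 144]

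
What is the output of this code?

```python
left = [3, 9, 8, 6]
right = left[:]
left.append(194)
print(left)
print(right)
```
[3, 9, 8, 6, 194]
[3, 9, 8, 6]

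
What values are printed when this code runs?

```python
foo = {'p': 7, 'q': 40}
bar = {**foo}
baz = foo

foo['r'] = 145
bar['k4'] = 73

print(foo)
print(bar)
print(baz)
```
{'p': 7, 'q': 40, 'r': 145}
{'p': 7, 'q': 40, 'k4': 73}
{'p': 7, 'q': 40, 'r': 145}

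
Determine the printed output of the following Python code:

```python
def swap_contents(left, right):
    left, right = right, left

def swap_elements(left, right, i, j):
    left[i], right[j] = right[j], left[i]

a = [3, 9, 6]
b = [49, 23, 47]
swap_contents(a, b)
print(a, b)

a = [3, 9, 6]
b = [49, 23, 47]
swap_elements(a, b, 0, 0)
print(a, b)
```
[3, 9, 6] [49, 23, 47]
[49, 9, 6] [3, 23, 47]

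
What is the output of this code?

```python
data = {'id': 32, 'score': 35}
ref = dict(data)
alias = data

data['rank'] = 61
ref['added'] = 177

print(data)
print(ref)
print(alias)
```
{'id': 32, 'score': 35, 'rank': 61}
{'id': 32, 'score': 35, 'added': 177}
{'id': 32, 'score': 35, 'rank': 61}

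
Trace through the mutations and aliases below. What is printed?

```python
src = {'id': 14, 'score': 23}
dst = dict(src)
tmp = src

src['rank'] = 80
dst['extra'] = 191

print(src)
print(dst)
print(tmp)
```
{'id': 14, 'score': 23, 'rank': 80}
{'id': 14, 'score': 23, 'extra': 191}
{'id': 14, 'score': 23, 'rank': 80}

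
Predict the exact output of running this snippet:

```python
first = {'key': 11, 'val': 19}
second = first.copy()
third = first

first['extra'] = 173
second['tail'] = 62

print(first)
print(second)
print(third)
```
{'key': 11, 'val': 19, 'extra': 173}
{'key': 11, 'val': 19, 'tail': 62}
{'key': 11, 'val': 19, 'extra': 173}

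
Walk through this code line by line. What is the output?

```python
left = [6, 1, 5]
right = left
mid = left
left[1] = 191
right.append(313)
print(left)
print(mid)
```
[6, 191, 5, 313]
[6, 191, 5, 313]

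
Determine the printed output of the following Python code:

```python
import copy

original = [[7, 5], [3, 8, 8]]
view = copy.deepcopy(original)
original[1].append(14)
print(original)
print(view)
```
[[7, 5], [3, 8, 8, 14]]
[[7, 5], [3, 8, 8]]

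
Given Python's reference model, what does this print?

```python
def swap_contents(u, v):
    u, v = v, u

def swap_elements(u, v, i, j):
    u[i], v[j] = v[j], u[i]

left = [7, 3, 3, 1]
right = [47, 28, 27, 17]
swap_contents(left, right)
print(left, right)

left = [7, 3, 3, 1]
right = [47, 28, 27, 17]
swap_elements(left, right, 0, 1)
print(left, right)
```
[7, 3, 3, 1] [47, 28, 27, 17]
[28, 3, 3, 1] [47, 7, 27, 17]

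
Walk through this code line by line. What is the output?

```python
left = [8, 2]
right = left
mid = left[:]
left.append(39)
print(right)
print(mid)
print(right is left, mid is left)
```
[8, 2, 39]
[8, 2]
True False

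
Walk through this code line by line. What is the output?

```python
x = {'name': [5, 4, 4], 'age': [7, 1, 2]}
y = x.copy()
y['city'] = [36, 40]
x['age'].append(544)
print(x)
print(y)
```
{'name': [5, 4, 4], 'age': [7, 1, 2, 544]}
{'name': [5, 4, 4], 'age': [7, 1, 2, 544], 'city': [36, 40]}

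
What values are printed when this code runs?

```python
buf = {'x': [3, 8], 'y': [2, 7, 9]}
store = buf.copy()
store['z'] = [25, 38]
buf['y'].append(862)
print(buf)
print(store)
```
{'x': [3, 8], 'y': [2, 7, 9, 862]}
{'x': [3, 8], 'y': [2, 7, 9, 862], 'z': [25, 38]}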